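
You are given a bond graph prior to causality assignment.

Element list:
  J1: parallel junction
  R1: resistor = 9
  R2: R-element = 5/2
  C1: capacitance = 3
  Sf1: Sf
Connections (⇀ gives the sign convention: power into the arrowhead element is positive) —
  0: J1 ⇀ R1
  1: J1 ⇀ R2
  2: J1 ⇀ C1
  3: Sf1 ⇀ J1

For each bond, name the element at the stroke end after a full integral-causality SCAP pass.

bond 0 |R1
bond 1 |R2
bond 2 |J1
bond 3 |Sf1

β3 stroke at Sf1  (Sf1 fixes flow; stroke at Sf1)
β2 stroke at J1  (C1 outputs effort q/C1)
β0 stroke at R1  (J1 effort already set via bond 2)
β1 stroke at R2  (0-jn J1 has e-setter on 2)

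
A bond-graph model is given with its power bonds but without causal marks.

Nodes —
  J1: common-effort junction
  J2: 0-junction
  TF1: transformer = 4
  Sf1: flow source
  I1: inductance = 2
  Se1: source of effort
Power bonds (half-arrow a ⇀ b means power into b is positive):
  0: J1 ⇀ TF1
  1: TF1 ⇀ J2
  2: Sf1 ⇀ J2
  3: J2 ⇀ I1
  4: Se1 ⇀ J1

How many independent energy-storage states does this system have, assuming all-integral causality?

bond 2 stroke at Sf1  (Sf1: flow source, stroke at near end)
bond 4 stroke at J1  (Se1 (Se) sets effort on bond)
bond 0 stroke at TF1  (0-jn J1 has e-setter on 4)
bond 1 stroke at J2  (TF TF1: opposite of bond 0)
bond 3 stroke at I1  (J2: bond 1 brought effort, rest push out)

1  (I1 all integral)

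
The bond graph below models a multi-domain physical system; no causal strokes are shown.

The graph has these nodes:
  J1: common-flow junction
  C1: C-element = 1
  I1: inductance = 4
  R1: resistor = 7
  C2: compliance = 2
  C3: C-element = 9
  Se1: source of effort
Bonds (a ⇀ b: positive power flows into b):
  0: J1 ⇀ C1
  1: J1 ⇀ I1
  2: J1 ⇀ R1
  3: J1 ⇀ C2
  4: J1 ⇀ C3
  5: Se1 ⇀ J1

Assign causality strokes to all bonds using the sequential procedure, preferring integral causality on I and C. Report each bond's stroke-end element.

bond 5 |J1  (source Se1 imposes e)
bond 0 |J1  (C1: C, integral causality)
bond 1 |I1  (I1 outputs flow p/I1)
bond 2 |J1  (J1 flow already set via bond 1)
bond 3 |J1  (J1: bond 1 brought flow, rest push out)
bond 4 |J1  (J1: bond 1 brought flow, rest push out)

bond 0 →J1
bond 1 →I1
bond 2 →J1
bond 3 →J1
bond 4 →J1
bond 5 →J1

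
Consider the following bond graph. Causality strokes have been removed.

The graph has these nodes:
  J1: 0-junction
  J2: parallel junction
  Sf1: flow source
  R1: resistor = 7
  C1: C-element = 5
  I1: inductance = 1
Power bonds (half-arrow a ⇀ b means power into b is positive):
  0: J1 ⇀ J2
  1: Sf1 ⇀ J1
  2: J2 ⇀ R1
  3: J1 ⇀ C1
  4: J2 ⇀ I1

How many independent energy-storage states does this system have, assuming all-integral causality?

2  (C1, I1 all integral)

β1 stroke at Sf1  (Sf1 (Sf) sets flow on bond)
β3 stroke at J1  (C1: C, integral causality)
β0 stroke at J2  (J1 effort already set via bond 3)
β2 stroke at R1  (0-jn J2 has e-setter on 0)
β4 stroke at I1  (J2 effort already set via bond 0)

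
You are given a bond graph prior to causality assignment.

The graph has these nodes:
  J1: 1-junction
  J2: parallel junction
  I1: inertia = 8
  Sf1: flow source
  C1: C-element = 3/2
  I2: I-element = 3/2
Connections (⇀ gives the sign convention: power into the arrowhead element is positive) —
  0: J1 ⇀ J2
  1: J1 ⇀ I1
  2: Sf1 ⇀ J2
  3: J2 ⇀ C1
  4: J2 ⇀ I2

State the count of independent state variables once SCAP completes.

bond 2 →Sf1  (Sf1 (Sf) sets flow on bond)
bond 1 →I1  (I1 integral (f out))
bond 0 →J1  (J1: bond 1 brought flow, rest push out)
bond 3 →J2  (C1 integral (e out))
bond 4 →I2  (J2: bond 3 brought effort, rest push out)

3  (C1, I1, I2 all integral)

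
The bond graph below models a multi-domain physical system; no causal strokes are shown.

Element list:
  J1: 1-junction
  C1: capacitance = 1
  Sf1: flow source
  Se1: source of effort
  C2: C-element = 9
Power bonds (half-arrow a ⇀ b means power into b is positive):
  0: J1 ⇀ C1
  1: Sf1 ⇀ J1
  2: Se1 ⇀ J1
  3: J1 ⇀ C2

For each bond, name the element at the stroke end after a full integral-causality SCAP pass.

b0 →J1
b1 →Sf1
b2 →J1
b3 →J1

b1 |Sf1  (Sf1: flow source, stroke at near end)
b2 |J1  (Se1 (Se) sets effort on bond)
b0 |J1  (1-jn J1 has f-setter on 1)
b3 |J1  (J1: bond 1 brought flow, rest push out)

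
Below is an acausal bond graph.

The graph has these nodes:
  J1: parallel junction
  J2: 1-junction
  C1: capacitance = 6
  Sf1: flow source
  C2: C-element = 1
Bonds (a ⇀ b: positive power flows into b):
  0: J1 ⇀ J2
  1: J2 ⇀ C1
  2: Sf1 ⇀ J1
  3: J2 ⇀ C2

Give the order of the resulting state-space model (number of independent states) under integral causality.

β2 →Sf1  (source Sf1 imposes f)
β0 →J1  (closing 0-jn rule on J1)
β1 →J2  (J2: bond 0 brought flow, rest push out)
β3 →J2  (1-jn J2 has f-setter on 0)

2  (C1, C2 all integral)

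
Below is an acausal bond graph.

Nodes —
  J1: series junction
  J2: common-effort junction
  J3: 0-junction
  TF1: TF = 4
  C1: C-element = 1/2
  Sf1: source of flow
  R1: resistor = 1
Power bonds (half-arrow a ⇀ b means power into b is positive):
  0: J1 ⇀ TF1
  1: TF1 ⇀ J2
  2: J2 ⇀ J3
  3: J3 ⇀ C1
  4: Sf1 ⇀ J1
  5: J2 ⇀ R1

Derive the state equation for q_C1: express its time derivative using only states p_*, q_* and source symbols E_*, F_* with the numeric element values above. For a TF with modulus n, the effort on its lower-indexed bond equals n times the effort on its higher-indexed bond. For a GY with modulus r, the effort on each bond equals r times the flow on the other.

β4 |Sf1  (Sf1 fixes flow; stroke at Sf1)
β0 |J1  (J1: bond 4 brought flow, rest push out)
β1 |TF1  (through TF1, causality passes straight; one stroke at TF1)
β3 |J3  (C1 integral (e out))
β2 |J2  (J3: bond 3 brought effort, rest push out)
β5 |R1  (J2 effort already set via bond 2)

dq_C1/dt = 4*F_Sf1 - 2*q_C1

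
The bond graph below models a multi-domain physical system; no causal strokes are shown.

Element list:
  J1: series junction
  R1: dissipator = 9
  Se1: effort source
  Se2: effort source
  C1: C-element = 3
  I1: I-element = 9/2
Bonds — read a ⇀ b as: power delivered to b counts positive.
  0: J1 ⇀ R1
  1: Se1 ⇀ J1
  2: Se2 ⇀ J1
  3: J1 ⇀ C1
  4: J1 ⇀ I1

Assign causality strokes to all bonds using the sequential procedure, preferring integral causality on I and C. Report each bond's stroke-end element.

b0 stroke at J1
b1 stroke at J1
b2 stroke at J1
b3 stroke at J1
b4 stroke at I1

bond 1 |J1  (Se1: effort source, stroke at far end)
bond 2 |J1  (Se2: effort source, stroke at far end)
bond 3 |J1  (prefer integral on C1)
bond 4 |I1  (prefer integral on I1)
bond 0 |J1  (J1 flow already set via bond 4)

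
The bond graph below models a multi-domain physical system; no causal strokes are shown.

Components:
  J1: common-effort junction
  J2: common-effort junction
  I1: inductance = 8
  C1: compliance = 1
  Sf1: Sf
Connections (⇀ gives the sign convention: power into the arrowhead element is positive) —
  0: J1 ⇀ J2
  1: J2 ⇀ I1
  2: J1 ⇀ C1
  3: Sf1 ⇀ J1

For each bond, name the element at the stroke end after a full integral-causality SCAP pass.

#3 stroke→Sf1  (Sf1: flow source, stroke at near end)
#1 stroke→I1  (I1 outputs flow p/I1)
#0 stroke→J2  (J2 needs exactly one e-in)
#2 stroke→J1  (J1: last free bond brings effort in)

b0 |J2
b1 |I1
b2 |J1
b3 |Sf1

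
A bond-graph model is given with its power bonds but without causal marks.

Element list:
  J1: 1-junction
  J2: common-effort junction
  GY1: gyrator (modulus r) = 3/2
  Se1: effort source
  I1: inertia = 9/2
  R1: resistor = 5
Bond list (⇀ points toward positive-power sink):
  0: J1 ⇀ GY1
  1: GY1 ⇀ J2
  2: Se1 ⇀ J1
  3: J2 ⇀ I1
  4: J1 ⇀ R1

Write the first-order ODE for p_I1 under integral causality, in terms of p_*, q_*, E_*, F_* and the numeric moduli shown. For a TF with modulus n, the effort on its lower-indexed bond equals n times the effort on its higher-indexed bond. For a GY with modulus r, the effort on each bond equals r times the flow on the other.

bond 2 |J1  (Se1 fixes effort; stroke away)
bond 3 |I1  (I1: I, integral causality)
bond 1 |J2  (J2: last free bond brings effort in)
bond 0 |J1  (GY GY1: same side as bond 1)
bond 4 |R1  (J1 needs exactly one f-in)

dp_I1/dt = 3*E_Se1/10 - p_I1/10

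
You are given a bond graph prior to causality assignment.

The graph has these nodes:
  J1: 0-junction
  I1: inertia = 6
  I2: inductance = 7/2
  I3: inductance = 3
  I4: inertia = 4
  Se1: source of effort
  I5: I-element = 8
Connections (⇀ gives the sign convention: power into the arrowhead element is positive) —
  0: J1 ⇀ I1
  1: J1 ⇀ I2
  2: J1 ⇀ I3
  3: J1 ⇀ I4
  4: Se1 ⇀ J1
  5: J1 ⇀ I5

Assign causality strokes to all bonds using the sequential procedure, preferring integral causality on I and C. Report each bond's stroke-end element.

b4 |J1  (Se1 fixes effort; stroke away)
b0 |I1  (0-jn J1 has e-setter on 4)
b1 |I2  (common-e at J1 fixed by 4)
b2 |I3  (J1 effort already set via bond 4)
b3 |I4  (0-jn J1 has e-setter on 4)
b5 |I5  (common-e at J1 fixed by 4)

#0 →I1
#1 →I2
#2 →I3
#3 →I4
#4 →J1
#5 →I5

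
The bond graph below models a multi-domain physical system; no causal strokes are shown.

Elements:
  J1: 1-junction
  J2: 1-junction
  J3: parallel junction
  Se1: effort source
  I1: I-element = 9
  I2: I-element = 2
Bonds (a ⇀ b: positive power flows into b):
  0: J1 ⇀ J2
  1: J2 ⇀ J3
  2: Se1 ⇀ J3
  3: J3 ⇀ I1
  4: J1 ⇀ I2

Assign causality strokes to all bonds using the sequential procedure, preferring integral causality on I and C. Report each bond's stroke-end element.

β0 stroke at J1
β1 stroke at J2
β2 stroke at J3
β3 stroke at I1
β4 stroke at I2

b2 stroke at J3  (Se1 (Se) sets effort on bond)
b1 stroke at J2  (J3 effort already set via bond 2)
b3 stroke at I1  (0-jn J3 has e-setter on 2)
b0 stroke at J1  (J2 needs exactly one f-in)
b4 stroke at I2  (J1: last free bond brings flow in)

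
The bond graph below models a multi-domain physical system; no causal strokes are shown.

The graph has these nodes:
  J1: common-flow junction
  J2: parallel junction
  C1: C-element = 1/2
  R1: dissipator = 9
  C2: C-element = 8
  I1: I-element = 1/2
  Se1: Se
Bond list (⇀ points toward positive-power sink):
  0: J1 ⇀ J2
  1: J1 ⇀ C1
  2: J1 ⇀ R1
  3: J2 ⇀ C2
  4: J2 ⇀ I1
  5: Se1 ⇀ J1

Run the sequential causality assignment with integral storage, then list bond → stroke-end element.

b0 |J1
b1 |J1
b2 |R1
b3 |J2
b4 |I1
b5 |J1

b5 stroke→J1  (Se1 (Se) sets effort on bond)
b1 stroke→J1  (C1 outputs effort q/C1)
b3 stroke→J2  (C2 outputs effort q/C2)
b0 stroke→J1  (0-jn J2 has e-setter on 3)
b4 stroke→I1  (common-e at J2 fixed by 3)
b2 stroke→R1  (only one flow-in slot at J1)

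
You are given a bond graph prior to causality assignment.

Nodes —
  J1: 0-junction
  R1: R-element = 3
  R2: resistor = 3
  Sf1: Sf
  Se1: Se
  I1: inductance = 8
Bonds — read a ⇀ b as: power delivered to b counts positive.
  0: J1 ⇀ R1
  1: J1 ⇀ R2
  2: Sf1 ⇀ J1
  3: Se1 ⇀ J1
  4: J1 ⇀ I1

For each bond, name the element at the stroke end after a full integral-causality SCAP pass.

#0 |R1
#1 |R2
#2 |Sf1
#3 |J1
#4 |I1

β2 →Sf1  (Sf1 (Sf) sets flow on bond)
β3 →J1  (Se1 (Se) sets effort on bond)
β0 →R1  (J1 effort already set via bond 3)
β1 →R2  (0-jn J1 has e-setter on 3)
β4 →I1  (0-jn J1 has e-setter on 3)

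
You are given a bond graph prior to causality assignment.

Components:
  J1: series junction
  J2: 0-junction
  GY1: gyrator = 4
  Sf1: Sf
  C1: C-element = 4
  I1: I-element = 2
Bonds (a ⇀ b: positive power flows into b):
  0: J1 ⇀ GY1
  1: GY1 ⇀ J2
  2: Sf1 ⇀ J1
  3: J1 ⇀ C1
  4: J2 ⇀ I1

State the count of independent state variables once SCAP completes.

2  (C1, I1 all integral)

#2 stroke→Sf1  (Sf1: flow source, stroke at near end)
#0 stroke→J1  (1-jn J1 has f-setter on 2)
#3 stroke→J1  (common-f at J1 fixed by 2)
#1 stroke→J2  (GY1: gyrator matches bond 0)
#4 stroke→I1  (J2: bond 1 brought effort, rest push out)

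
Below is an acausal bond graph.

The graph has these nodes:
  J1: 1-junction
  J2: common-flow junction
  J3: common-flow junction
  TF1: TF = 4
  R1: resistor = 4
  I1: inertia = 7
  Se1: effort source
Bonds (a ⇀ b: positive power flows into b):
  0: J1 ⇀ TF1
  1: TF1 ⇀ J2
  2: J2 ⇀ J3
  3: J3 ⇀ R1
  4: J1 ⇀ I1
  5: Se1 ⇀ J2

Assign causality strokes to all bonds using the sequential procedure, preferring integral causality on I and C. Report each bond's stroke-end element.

β0 stroke at J1
β1 stroke at TF1
β2 stroke at J2
β3 stroke at J3
β4 stroke at I1
β5 stroke at J2

β5 |J2  (Se1 (Se) sets effort on bond)
β4 |I1  (I1 outputs flow p/I1)
β0 |J1  (J1: bond 4 brought flow, rest push out)
β1 |TF1  (TF1 one-in-one-out from 0)
β2 |J2  (1-jn J2 has f-setter on 1)
β3 |J3  (common-f at J3 fixed by 2)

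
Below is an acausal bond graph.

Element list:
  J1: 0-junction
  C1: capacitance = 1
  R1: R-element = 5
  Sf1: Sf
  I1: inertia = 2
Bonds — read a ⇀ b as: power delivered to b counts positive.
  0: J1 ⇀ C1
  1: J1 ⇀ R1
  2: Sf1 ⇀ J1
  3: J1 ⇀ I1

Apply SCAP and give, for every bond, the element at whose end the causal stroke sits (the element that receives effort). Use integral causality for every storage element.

β2 |Sf1  (Sf1: flow source, stroke at near end)
β0 |J1  (C1: C, integral causality)
β1 |R1  (0-jn J1 has e-setter on 0)
β3 |I1  (0-jn J1 has e-setter on 0)

bond 0 stroke→J1
bond 1 stroke→R1
bond 2 stroke→Sf1
bond 3 stroke→I1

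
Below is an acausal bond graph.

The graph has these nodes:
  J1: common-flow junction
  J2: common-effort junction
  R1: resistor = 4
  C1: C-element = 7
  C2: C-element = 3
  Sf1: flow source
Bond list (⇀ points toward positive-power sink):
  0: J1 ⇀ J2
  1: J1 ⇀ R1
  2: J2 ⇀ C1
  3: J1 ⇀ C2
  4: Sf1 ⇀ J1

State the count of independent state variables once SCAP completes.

2  (C1, C2 all integral)

b4 stroke→Sf1  (Sf1: flow source, stroke at near end)
b0 stroke→J1  (J1: bond 4 brought flow, rest push out)
b1 stroke→J1  (J1 flow already set via bond 4)
b3 stroke→J1  (1-jn J1 has f-setter on 4)
b2 stroke→J2  (J2: last free bond brings effort in)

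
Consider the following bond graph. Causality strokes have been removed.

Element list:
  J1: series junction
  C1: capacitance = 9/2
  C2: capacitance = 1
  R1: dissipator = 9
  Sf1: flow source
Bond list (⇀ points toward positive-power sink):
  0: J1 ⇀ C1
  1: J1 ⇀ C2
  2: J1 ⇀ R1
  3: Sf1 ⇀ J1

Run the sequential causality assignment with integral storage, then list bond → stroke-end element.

#3 stroke→Sf1  (Sf1 (Sf) sets flow on bond)
#0 stroke→J1  (J1: bond 3 brought flow, rest push out)
#1 stroke→J1  (J1: bond 3 brought flow, rest push out)
#2 stroke→J1  (J1 flow already set via bond 3)

β0 |J1
β1 |J1
β2 |J1
β3 |Sf1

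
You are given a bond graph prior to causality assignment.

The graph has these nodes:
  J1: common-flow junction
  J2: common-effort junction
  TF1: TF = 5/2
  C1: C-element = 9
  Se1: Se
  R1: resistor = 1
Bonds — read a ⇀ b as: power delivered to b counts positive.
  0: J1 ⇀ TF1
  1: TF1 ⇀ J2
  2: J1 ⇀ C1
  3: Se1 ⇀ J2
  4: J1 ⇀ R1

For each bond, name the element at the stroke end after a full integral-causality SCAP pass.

b0 stroke→J1
b1 stroke→TF1
b2 stroke→J1
b3 stroke→J2
b4 stroke→R1

bond 3 |J2  (Se1: effort source, stroke at far end)
bond 1 |TF1  (J2 effort already set via bond 3)
bond 0 |J1  (TF1: transformer flips bond 1)
bond 2 |J1  (prefer integral on C1)
bond 4 |R1  (J1: last free bond brings flow in)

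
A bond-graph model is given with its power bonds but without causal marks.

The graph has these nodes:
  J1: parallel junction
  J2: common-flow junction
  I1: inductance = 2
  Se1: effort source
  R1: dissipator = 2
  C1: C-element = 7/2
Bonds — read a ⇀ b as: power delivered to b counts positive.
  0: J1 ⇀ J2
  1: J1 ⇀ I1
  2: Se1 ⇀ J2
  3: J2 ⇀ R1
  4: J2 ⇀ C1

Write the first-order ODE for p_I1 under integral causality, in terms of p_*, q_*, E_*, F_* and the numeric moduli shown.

dp_I1/dt = -E_Se1 - p_I1 + 2*q_C1/7

β2 stroke at J2  (source Se1 imposes e)
β1 stroke at I1  (I1 integral (f out))
β0 stroke at J1  (J1 needs exactly one e-in)
β3 stroke at J2  (J2: bond 0 brought flow, rest push out)
β4 stroke at J2  (common-f at J2 fixed by 0)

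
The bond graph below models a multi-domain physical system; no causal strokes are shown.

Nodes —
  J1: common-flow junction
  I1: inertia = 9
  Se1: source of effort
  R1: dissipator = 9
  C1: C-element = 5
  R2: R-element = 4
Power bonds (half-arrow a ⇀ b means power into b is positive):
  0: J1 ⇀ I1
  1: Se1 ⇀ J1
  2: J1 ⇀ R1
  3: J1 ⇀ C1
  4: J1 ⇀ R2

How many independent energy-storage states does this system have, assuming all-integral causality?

2  (C1, I1 all integral)

b1 stroke at J1  (Se1 fixes effort; stroke away)
b0 stroke at I1  (prefer integral on I1)
b2 stroke at J1  (1-jn J1 has f-setter on 0)
b3 stroke at J1  (common-f at J1 fixed by 0)
b4 stroke at J1  (1-jn J1 has f-setter on 0)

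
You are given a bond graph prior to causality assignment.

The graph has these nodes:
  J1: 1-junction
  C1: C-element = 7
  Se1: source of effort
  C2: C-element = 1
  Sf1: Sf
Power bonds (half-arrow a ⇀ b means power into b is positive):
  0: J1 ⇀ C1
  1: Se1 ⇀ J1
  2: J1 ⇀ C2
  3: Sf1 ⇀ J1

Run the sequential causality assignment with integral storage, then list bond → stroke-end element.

b0 stroke at J1
b1 stroke at J1
b2 stroke at J1
b3 stroke at Sf1

bond 1 |J1  (source Se1 imposes e)
bond 3 |Sf1  (source Sf1 imposes f)
bond 0 |J1  (J1 flow already set via bond 3)
bond 2 |J1  (J1: bond 3 brought flow, rest push out)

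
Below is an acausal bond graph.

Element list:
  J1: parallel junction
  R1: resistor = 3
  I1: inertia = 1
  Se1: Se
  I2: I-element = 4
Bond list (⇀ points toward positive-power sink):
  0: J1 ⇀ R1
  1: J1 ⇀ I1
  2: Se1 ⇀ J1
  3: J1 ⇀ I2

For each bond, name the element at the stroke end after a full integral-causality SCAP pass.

b0 stroke→R1
b1 stroke→I1
b2 stroke→J1
b3 stroke→I2

b2 stroke→J1  (Se1: effort source, stroke at far end)
b0 stroke→R1  (J1 effort already set via bond 2)
b1 stroke→I1  (0-jn J1 has e-setter on 2)
b3 stroke→I2  (0-jn J1 has e-setter on 2)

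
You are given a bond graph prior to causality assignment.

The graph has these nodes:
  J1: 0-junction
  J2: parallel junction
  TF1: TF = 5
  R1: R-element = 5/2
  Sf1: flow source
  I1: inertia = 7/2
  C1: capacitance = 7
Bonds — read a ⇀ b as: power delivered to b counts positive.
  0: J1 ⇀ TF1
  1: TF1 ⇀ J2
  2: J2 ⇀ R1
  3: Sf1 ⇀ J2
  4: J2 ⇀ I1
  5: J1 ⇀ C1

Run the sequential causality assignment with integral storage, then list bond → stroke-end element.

#3 →Sf1  (Sf1 fixes flow; stroke at Sf1)
#4 →I1  (I1: I, integral causality)
#5 →J1  (prefer integral on C1)
#0 →TF1  (J1: bond 5 brought effort, rest push out)
#1 →J2  (TF TF1: opposite of bond 0)
#2 →R1  (J2: bond 1 brought effort, rest push out)

β0 |TF1
β1 |J2
β2 |R1
β3 |Sf1
β4 |I1
β5 |J1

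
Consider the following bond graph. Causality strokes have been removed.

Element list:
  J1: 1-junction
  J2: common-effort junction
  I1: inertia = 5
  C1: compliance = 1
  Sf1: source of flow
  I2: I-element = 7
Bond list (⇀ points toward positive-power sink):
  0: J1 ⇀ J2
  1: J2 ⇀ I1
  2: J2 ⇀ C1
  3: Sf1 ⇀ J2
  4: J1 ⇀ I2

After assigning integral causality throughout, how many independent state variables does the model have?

3  (C1, I1, I2 all integral)

β3 stroke→Sf1  (Sf1: flow source, stroke at near end)
β1 stroke→I1  (I1 integral (f out))
β2 stroke→J2  (prefer integral on C1)
β0 stroke→J1  (common-e at J2 fixed by 2)
β4 stroke→I2  (closing 1-jn rule on J1)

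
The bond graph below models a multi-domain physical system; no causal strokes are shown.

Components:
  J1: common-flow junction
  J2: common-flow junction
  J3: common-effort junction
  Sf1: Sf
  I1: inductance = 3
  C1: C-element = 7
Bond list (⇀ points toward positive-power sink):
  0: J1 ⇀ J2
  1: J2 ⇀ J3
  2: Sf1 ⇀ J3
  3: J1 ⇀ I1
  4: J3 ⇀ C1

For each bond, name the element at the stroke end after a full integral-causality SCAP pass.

#2 stroke→Sf1  (Sf1 fixes flow; stroke at Sf1)
#3 stroke→I1  (I1: I, integral causality)
#0 stroke→J1  (J1 flow already set via bond 3)
#1 stroke→J2  (J2 flow already set via bond 0)
#4 stroke→J3  (J3: last free bond brings effort in)

#0 stroke at J1
#1 stroke at J2
#2 stroke at Sf1
#3 stroke at I1
#4 stroke at J3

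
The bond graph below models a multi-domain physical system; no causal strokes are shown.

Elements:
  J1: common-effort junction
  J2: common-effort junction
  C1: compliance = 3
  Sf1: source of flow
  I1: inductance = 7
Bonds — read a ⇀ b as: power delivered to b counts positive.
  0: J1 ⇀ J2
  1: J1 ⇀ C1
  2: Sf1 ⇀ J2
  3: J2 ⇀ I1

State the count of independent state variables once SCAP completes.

2  (C1, I1 all integral)

b2 |Sf1  (source Sf1 imposes f)
b1 |J1  (prefer integral on C1)
b0 |J2  (J1: bond 1 brought effort, rest push out)
b3 |I1  (J2: bond 0 brought effort, rest push out)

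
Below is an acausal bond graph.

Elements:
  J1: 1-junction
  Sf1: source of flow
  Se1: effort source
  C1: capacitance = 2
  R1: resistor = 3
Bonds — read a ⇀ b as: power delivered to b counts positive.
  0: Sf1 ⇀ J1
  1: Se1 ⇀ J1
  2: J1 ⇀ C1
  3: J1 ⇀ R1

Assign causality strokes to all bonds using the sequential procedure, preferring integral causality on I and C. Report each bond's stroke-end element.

b0 →Sf1
b1 →J1
b2 →J1
b3 →J1

#0 →Sf1  (source Sf1 imposes f)
#1 →J1  (Se1 fixes effort; stroke away)
#2 →J1  (common-f at J1 fixed by 0)
#3 →J1  (J1 flow already set via bond 0)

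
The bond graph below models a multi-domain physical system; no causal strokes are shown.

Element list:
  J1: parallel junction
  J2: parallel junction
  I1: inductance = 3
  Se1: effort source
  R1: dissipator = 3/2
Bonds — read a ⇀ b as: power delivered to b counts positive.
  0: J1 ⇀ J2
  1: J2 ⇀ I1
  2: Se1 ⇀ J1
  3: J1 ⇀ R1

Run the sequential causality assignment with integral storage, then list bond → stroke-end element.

bond 2 →J1  (Se1 fixes effort; stroke away)
bond 0 →J2  (J1 effort already set via bond 2)
bond 3 →R1  (0-jn J1 has e-setter on 2)
bond 1 →I1  (J2: bond 0 brought effort, rest push out)

b0 |J2
b1 |I1
b2 |J1
b3 |R1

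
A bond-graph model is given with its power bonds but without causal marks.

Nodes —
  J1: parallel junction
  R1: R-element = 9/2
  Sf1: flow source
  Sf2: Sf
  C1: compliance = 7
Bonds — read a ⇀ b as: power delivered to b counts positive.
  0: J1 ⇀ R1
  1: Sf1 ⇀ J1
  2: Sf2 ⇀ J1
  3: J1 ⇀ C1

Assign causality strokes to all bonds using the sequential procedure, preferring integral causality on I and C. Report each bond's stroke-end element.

β0 |R1
β1 |Sf1
β2 |Sf2
β3 |J1

β1 |Sf1  (source Sf1 imposes f)
β2 |Sf2  (Sf2 fixes flow; stroke at Sf2)
β3 |J1  (prefer integral on C1)
β0 |R1  (J1 effort already set via bond 3)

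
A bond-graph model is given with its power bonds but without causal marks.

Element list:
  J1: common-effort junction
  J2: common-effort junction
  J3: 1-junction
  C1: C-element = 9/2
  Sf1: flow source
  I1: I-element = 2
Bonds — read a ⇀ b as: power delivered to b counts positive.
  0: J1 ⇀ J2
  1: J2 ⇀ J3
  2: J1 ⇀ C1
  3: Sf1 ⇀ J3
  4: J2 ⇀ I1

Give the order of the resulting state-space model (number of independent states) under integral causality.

2  (C1, I1 all integral)

β3 →Sf1  (Sf1: flow source, stroke at near end)
β1 →J3  (J3: bond 3 brought flow, rest push out)
β2 →J1  (C1: C, integral causality)
β0 →J2  (0-jn J1 has e-setter on 2)
β4 →I1  (J2: bond 0 brought effort, rest push out)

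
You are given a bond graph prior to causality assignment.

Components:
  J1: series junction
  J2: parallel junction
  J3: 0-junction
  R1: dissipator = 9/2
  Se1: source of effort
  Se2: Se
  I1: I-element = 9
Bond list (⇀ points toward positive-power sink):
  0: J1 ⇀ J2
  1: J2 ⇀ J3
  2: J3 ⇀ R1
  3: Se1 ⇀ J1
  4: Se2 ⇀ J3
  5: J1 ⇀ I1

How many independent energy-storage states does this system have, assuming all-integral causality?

1  (I1 all integral)

β3 →J1  (Se1 (Se) sets effort on bond)
β4 →J3  (Se2: effort source, stroke at far end)
β1 →J2  (common-e at J3 fixed by 4)
β2 →R1  (J3: bond 4 brought effort, rest push out)
β0 →J1  (0-jn J2 has e-setter on 1)
β5 →I1  (closing 1-jn rule on J1)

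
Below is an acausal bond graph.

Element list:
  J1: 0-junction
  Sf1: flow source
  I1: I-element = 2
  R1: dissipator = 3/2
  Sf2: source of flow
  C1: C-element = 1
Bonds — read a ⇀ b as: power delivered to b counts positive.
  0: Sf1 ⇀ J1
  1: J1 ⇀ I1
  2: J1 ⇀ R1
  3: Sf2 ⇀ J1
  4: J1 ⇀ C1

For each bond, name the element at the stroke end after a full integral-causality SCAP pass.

β0 stroke at Sf1
β1 stroke at I1
β2 stroke at R1
β3 stroke at Sf2
β4 stroke at J1

β0 stroke at Sf1  (Sf1 fixes flow; stroke at Sf1)
β3 stroke at Sf2  (Sf2: flow source, stroke at near end)
β1 stroke at I1  (I1 outputs flow p/I1)
β4 stroke at J1  (C1 outputs effort q/C1)
β2 stroke at R1  (J1: bond 4 brought effort, rest push out)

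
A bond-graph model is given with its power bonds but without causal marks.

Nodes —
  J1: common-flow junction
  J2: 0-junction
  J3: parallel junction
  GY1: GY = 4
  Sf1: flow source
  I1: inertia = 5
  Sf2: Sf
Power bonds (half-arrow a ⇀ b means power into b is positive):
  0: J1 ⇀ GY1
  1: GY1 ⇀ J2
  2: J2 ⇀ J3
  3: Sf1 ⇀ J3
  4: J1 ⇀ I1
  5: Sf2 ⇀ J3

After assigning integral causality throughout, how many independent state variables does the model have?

1  (I1 all integral)

β3 →Sf1  (source Sf1 imposes f)
β5 →Sf2  (source Sf2 imposes f)
β2 →J3  (only one effort-in slot at J3)
β1 →J2  (only one effort-in slot at J2)
β0 →J1  (GY1 both-in/both-out from 1)
β4 →I1  (J1 needs exactly one f-in)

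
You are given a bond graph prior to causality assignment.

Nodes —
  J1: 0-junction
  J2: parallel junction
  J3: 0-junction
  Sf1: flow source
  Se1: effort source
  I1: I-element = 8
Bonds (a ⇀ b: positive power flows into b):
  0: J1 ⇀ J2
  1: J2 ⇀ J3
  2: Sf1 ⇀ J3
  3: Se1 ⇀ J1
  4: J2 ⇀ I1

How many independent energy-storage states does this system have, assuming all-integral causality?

1  (I1 all integral)

bond 2 stroke at Sf1  (Sf1 (Sf) sets flow on bond)
bond 3 stroke at J1  (Se1 (Se) sets effort on bond)
bond 0 stroke at J2  (common-e at J1 fixed by 3)
bond 1 stroke at J3  (0-jn J2 has e-setter on 0)
bond 4 stroke at I1  (common-e at J2 fixed by 0)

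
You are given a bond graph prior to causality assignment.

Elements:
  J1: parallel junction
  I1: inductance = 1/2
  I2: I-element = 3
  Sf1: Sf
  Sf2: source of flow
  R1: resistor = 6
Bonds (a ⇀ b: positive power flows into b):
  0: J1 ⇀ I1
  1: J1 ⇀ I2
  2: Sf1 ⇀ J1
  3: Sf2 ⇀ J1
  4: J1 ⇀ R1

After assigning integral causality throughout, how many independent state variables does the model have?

b2 →Sf1  (Sf1: flow source, stroke at near end)
b3 →Sf2  (Sf2 (Sf) sets flow on bond)
b0 →I1  (I1 outputs flow p/I1)
b1 →I2  (I2 outputs flow p/I2)
b4 →J1  (only one effort-in slot at J1)

2  (I1, I2 all integral)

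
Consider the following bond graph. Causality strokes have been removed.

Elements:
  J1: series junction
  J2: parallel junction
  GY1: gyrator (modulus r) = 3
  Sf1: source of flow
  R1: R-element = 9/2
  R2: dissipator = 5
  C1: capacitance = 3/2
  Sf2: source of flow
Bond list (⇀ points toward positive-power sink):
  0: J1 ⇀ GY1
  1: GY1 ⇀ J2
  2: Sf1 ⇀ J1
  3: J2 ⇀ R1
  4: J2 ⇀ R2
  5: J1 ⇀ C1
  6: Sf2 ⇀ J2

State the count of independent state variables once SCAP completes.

1  (C1 all integral)

#2 |Sf1  (Sf1: flow source, stroke at near end)
#6 |Sf2  (Sf2: flow source, stroke at near end)
#0 |J1  (1-jn J1 has f-setter on 2)
#5 |J1  (J1 flow already set via bond 2)
#1 |J2  (GY1: gyrator matches bond 0)
#3 |R1  (J2: bond 1 brought effort, rest push out)
#4 |R2  (0-jn J2 has e-setter on 1)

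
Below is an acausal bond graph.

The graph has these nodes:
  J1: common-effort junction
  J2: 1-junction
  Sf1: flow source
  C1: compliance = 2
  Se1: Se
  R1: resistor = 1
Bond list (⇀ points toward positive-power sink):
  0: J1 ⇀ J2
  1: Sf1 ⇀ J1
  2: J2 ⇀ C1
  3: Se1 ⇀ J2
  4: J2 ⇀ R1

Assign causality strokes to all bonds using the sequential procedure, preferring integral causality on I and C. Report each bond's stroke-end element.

β0 |J1
β1 |Sf1
β2 |J2
β3 |J2
β4 |J2

b1 stroke→Sf1  (source Sf1 imposes f)
b3 stroke→J2  (Se1: effort source, stroke at far end)
b0 stroke→J1  (closing 0-jn rule on J1)
b2 stroke→J2  (J2: bond 0 brought flow, rest push out)
b4 stroke→J2  (1-jn J2 has f-setter on 0)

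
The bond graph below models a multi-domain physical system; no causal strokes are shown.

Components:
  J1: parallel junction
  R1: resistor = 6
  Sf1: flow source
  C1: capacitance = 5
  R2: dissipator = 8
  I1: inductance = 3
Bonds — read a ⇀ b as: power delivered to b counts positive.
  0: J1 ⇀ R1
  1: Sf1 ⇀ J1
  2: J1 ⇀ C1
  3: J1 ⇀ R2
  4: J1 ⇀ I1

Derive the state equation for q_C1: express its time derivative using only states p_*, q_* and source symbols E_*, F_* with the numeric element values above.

β1 stroke at Sf1  (source Sf1 imposes f)
β2 stroke at J1  (prefer integral on C1)
β0 stroke at R1  (0-jn J1 has e-setter on 2)
β3 stroke at R2  (J1: bond 2 brought effort, rest push out)
β4 stroke at I1  (0-jn J1 has e-setter on 2)

dq_C1/dt = F_Sf1 - p_I1/3 - 7*q_C1/120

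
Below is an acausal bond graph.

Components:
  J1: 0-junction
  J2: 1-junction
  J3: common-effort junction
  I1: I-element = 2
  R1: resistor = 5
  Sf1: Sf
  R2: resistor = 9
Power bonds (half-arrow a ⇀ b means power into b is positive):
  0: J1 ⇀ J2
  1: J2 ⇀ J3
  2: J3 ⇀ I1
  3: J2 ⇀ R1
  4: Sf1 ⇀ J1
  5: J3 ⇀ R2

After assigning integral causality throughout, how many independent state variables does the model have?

bond 4 stroke→Sf1  (source Sf1 imposes f)
bond 0 stroke→J1  (J1: last free bond brings effort in)
bond 1 stroke→J2  (1-jn J2 has f-setter on 0)
bond 3 stroke→J2  (J2: bond 0 brought flow, rest push out)
bond 2 stroke→I1  (I1 outputs flow p/I1)
bond 5 stroke→J3  (J3 needs exactly one e-in)

1  (I1 all integral)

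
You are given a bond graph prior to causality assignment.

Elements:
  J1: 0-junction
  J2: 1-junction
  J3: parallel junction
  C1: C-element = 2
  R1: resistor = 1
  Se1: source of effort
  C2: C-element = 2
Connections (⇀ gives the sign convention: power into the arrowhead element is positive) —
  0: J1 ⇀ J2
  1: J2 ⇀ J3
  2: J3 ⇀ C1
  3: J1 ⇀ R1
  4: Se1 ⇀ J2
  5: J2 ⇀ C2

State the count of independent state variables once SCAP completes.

2  (C1, C2 all integral)

b4 stroke at J2  (Se1: effort source, stroke at far end)
b2 stroke at J3  (prefer integral on C1)
b1 stroke at J2  (common-e at J3 fixed by 2)
b5 stroke at J2  (C2 outputs effort q/C2)
b0 stroke at J1  (closing 1-jn rule on J2)
b3 stroke at R1  (0-jn J1 has e-setter on 0)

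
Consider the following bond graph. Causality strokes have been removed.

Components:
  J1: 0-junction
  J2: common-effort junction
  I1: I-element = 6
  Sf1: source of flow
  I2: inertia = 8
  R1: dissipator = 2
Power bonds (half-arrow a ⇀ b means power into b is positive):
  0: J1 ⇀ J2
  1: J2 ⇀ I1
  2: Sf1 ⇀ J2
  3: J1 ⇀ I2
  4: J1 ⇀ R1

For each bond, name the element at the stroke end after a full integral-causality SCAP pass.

β2 stroke at Sf1  (Sf1: flow source, stroke at near end)
β1 stroke at I1  (prefer integral on I1)
β0 stroke at J2  (J2 needs exactly one e-in)
β3 stroke at I2  (I2 outputs flow p/I2)
β4 stroke at J1  (only one effort-in slot at J1)

#0 stroke→J2
#1 stroke→I1
#2 stroke→Sf1
#3 stroke→I2
#4 stroke→J1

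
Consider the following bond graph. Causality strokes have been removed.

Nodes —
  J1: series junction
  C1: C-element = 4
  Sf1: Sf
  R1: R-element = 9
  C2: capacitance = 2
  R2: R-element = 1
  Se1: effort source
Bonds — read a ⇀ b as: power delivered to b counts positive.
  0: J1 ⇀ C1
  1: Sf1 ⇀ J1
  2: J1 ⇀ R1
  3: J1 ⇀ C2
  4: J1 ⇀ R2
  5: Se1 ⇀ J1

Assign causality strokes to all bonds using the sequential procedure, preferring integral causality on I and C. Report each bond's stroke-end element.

β0 stroke→J1
β1 stroke→Sf1
β2 stroke→J1
β3 stroke→J1
β4 stroke→J1
β5 stroke→J1

bond 1 stroke at Sf1  (Sf1 fixes flow; stroke at Sf1)
bond 5 stroke at J1  (Se1: effort source, stroke at far end)
bond 0 stroke at J1  (1-jn J1 has f-setter on 1)
bond 2 stroke at J1  (J1 flow already set via bond 1)
bond 3 stroke at J1  (1-jn J1 has f-setter on 1)
bond 4 stroke at J1  (J1: bond 1 brought flow, rest push out)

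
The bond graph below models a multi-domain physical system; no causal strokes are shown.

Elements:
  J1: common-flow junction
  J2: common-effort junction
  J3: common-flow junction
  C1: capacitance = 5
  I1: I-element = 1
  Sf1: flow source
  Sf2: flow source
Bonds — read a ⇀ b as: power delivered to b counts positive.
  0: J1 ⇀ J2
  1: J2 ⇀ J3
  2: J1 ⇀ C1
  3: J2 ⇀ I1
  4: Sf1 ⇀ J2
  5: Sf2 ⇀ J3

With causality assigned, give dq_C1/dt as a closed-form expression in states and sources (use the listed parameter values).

bond 4 →Sf1  (Sf1 (Sf) sets flow on bond)
bond 5 →Sf2  (source Sf2 imposes f)
bond 1 →J3  (J3: bond 5 brought flow, rest push out)
bond 2 →J1  (C1: C, integral causality)
bond 0 →J2  (closing 1-jn rule on J1)
bond 3 →I1  (common-e at J2 fixed by 0)

dq_C1/dt = -F_Sf1 + F_Sf2 + p_I1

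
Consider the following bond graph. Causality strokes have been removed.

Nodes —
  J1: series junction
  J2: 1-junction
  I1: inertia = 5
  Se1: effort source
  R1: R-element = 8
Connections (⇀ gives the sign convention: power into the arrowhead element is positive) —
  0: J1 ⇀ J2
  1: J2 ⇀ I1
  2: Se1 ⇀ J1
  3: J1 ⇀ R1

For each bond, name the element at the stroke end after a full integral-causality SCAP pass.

β2 stroke at J1  (Se1 fixes effort; stroke away)
β1 stroke at I1  (I1: I, integral causality)
β0 stroke at J2  (J2 flow already set via bond 1)
β3 stroke at J1  (common-f at J1 fixed by 0)

bond 0 stroke at J2
bond 1 stroke at I1
bond 2 stroke at J1
bond 3 stroke at J1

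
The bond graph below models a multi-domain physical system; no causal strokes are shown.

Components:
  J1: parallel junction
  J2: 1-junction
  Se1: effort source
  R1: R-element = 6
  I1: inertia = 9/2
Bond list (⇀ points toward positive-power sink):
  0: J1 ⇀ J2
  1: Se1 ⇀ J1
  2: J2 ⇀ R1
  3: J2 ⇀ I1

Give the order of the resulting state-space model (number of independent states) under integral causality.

β1 →J1  (Se1: effort source, stroke at far end)
β0 →J2  (J1 effort already set via bond 1)
β3 →I1  (I1 integral (f out))
β2 →J2  (J2 flow already set via bond 3)

1  (I1 all integral)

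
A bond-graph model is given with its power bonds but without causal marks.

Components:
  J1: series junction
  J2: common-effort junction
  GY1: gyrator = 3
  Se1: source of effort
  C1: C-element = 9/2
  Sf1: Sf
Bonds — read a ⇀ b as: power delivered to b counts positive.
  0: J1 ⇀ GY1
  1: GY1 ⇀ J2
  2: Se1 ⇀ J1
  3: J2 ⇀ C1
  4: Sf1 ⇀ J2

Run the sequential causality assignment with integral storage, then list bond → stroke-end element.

#2 |J1  (source Se1 imposes e)
#4 |Sf1  (Sf1: flow source, stroke at near end)
#0 |GY1  (only one flow-in slot at J1)
#1 |GY1  (GY GY1: same side as bond 0)
#3 |J2  (J2: last free bond brings effort in)

#0 →GY1
#1 →GY1
#2 →J1
#3 →J2
#4 →Sf1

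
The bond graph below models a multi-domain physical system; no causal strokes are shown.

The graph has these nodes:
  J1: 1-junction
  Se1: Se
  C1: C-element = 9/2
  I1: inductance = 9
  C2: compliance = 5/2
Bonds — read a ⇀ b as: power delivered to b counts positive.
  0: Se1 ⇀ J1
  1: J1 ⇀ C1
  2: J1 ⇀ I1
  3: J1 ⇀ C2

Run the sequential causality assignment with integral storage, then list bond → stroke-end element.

#0 stroke→J1
#1 stroke→J1
#2 stroke→I1
#3 stroke→J1

#0 |J1  (Se1 fixes effort; stroke away)
#1 |J1  (prefer integral on C1)
#2 |I1  (prefer integral on I1)
#3 |J1  (J1 flow already set via bond 2)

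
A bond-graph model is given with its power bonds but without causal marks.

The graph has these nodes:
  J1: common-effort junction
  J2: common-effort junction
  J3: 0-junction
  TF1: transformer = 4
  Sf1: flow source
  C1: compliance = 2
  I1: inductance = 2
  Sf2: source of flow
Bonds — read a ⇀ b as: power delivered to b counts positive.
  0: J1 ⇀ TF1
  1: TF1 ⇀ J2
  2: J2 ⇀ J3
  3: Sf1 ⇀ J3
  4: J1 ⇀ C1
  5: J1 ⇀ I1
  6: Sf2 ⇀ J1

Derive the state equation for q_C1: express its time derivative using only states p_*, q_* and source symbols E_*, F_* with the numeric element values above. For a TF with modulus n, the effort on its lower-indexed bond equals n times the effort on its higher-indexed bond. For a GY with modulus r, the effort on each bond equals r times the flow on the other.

#3 stroke at Sf1  (Sf1 (Sf) sets flow on bond)
#6 stroke at Sf2  (Sf2 fixes flow; stroke at Sf2)
#2 stroke at J3  (only one effort-in slot at J3)
#1 stroke at J2  (only one effort-in slot at J2)
#0 stroke at TF1  (TF TF1: opposite of bond 1)
#4 stroke at J1  (C1 outputs effort q/C1)
#5 stroke at I1  (J1: bond 4 brought effort, rest push out)

dq_C1/dt = F_Sf1/4 + F_Sf2 - p_I1/2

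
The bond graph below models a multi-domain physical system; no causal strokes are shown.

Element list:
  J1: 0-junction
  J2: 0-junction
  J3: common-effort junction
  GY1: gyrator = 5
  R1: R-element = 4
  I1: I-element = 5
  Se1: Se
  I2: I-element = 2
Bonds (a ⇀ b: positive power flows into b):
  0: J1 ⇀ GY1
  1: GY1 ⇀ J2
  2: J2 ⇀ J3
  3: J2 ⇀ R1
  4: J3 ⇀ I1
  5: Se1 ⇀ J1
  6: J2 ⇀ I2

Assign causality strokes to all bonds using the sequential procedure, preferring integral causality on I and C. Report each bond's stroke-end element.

b0 →GY1
b1 →GY1
b2 →J3
b3 →J2
b4 →I1
b5 →J1
b6 →I2

#5 |J1  (Se1 (Se) sets effort on bond)
#0 |GY1  (J1 effort already set via bond 5)
#1 |GY1  (GY GY1: same side as bond 0)
#4 |I1  (prefer integral on I1)
#2 |J3  (J3 needs exactly one e-in)
#6 |I2  (I2 integral (f out))
#3 |J2  (only one effort-in slot at J2)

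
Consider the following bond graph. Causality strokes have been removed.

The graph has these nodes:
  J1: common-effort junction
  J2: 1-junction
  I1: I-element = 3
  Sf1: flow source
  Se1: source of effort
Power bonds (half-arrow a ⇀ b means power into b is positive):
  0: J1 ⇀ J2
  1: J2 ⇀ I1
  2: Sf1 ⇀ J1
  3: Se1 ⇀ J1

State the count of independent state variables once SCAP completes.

1  (I1 all integral)

bond 2 stroke→Sf1  (Sf1 (Sf) sets flow on bond)
bond 3 stroke→J1  (Se1: effort source, stroke at far end)
bond 0 stroke→J2  (J1 effort already set via bond 3)
bond 1 stroke→I1  (closing 1-jn rule on J2)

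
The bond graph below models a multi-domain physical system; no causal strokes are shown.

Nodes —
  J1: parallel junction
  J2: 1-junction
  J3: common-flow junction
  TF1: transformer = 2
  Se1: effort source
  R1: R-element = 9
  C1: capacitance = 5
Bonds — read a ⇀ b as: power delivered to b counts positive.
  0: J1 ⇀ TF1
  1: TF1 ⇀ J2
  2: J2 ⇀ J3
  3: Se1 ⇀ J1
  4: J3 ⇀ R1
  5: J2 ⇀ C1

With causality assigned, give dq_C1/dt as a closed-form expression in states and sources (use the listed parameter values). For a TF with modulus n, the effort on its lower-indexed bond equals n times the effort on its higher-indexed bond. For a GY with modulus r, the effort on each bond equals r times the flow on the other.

bond 3 |J1  (Se1: effort source, stroke at far end)
bond 0 |TF1  (0-jn J1 has e-setter on 3)
bond 1 |J2  (TF1: transformer flips bond 0)
bond 5 |J2  (C1: C, integral causality)
bond 2 |J3  (J2: last free bond brings flow in)
bond 4 |R1  (closing 1-jn rule on J3)

dq_C1/dt = E_Se1/18 - q_C1/45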